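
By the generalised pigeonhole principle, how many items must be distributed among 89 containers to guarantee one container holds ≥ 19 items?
n = (19 − 1)·89 + 1 = 1603

By the generalised pigeonhole principle, to guarantee some box contains ≥ r objects we need more than (r − 1) · k objects total. Threshold: n = (r − 1) · k + 1. With r = 19 and k = 89: n = 18 · 89 + 1 = 1602 + 1 = 1603. For n = 1602 = 18 · 89, we can put exactly 18 objects in every box, avoiding 19 in any single one — so 1603 is tight.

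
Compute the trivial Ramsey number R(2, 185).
R(2, 185) = 185

R(2, k) = k for all k ≥ 2: in a 2-colouring of K_k, either some edge is red (a red K_2) or all edges are blue (a blue K_k). And K_{184} coloured all-blue has no blue K_185, so R(2, 185) > 184. Hence R(2, 185) = 185.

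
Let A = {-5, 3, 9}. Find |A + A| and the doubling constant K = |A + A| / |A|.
K = |A + A| / |A| = 6/3 = 2

Enumerate A + A = {a + b : a, b ∈ A}. With |A| = 3, there are |A|^2 = 9 ordered sum pairs; collecting distinct values, A + A = {-10, -2, 4, 6, 12, 18}, so |A + A| = 6. Thus K = 6/3 = 2. For comparison, the minimum possible |A + A| over all 3-element sets is 2·3 − 1 = 5 (so min K = 5/3), attained only by arithmetic progressions.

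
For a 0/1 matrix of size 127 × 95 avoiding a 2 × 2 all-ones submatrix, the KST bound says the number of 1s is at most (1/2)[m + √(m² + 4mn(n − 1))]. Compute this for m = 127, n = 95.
z(127, 95; 2, 2) ≤ (1/2)[127 + √(127² + 4·127·95·94)] = (1/2)[127 + √4552569] = 1130.3375

Kővári–Sós–Turán: let r_1, ..., r_127 be the row sums and z = Σ r_i the total number of 1s. Each pair of columns can share at most one row with both entries 1 (else a 2×2 all-ones block appears), so Σ_i C(r_i, 2) ≤ C(95, 2) = 4465. By convexity Σ_i C(r_i, 2) ≥ 127·C(z/127, 2) = z(z − 127)/(2·127), giving z² − 127z − 127·95·94 ≤ 0 and hence z ≤ (1/2)[127 + √(16129 + 4·1134110)] = (1/2)[127 + √4552569] ≈ (1/2)(127 + 2133.675) = 1130.3375.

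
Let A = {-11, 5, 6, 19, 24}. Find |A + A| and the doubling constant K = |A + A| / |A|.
K = |A + A| / |A| = 15/5 = 3

Enumerate A + A = {a + b : a, b ∈ A}. With |A| = 5, there are |A|^2 = 25 ordered sum pairs; collecting distinct values, A + A = {-22, -6, -5, 8, 10, 11, 12, 13, 24, 25, 29, 30, 38, 43, 48}, so |A + A| = 15. Thus K = 15/5 = 3. For comparison, the minimum possible |A + A| over all 5-element sets is 2·5 − 1 = 9 (so min K = 9/5), attained only by arithmetic progressions.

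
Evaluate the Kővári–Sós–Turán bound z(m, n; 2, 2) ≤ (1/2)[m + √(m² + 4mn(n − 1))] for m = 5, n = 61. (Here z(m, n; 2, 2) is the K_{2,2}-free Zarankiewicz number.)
z(5, 61; 2, 2) ≤ (1/2)[5 + √(5² + 4·5·61·60)] = (1/2)[5 + √73225] = 137.8006

Kővári–Sós–Turán: let r_1, ..., r_5 be the row sums and z = Σ r_i the total number of 1s. Each pair of columns can share at most one row with both entries 1 (else a 2×2 all-ones block appears), so Σ_i C(r_i, 2) ≤ C(61, 2) = 1830. By convexity Σ_i C(r_i, 2) ≥ 5·C(z/5, 2) = z(z − 5)/(2·5), giving z² − 5z − 5·61·60 ≤ 0 and hence z ≤ (1/2)[5 + √(25 + 4·18300)] = (1/2)[5 + √73225] ≈ (1/2)(5 + 270.6012) = 137.8006.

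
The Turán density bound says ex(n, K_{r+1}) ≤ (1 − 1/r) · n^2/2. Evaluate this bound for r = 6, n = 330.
Turán density bound = (5/6) · 330^2/2 = 45375

Turán's theorem: ex(n, K_{r+1}) is achieved by the complete r-partite Turán graph T(n, r) with parts as balanced as possible, and is at most (1 − 1/r) · n^2/2. For r = 6, n = 330: the density bound is (5/6) · 108900/2 = 45375. Since 6 ∣ 330, the Turán graph T(330, 6) has parts of equal size 55, and its edge count e(T(330, 6)) = 45375 attains the density bound exactly.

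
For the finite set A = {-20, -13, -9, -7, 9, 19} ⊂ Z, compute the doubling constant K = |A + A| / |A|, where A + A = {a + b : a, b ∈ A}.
K = |A + A| / |A| = 21/6 = 7/2

Enumerate A + A = {a + b : a, b ∈ A}. With |A| = 6, there are |A|^2 = 36 ordered sum pairs; collecting distinct values, A + A = {-40, -33, -29, -27, -26, -22, -20, -18, -16, -14, -11, -4, -1, 0, 2, 6, 10, 12, 18, 28, 38}, so |A + A| = 21. Thus K = 21/6 = 7/2. For comparison, the minimum possible |A + A| over all 6-element sets is 2·6 − 1 = 11 (so min K = 11/6), attained only by arithmetic progressions.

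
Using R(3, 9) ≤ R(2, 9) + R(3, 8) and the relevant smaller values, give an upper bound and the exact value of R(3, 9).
R(3, 9) ≤ R(2, 9) + R(3, 8) = 9 + 28 = 37; exact value R(3, 9) = 36.

The Erdős–Szekeres recurrence R(r, s) ≤ R(r−1, s) + R(r, s−1) applied to (r, s) = (3, 9) gives
  R(3, 9) ≤ R(2, 9) + R(3, 8) = 9 + 28 = 37.
(Recall R(2, k) = k and R is symmetric.) The recurrence is not tight here (it gives 37, but the exact value is R(3, 9) = 36); the tight upper bound requires a sharper argument than the simple recurrence, combined with a lower-bound construction on K_{35}.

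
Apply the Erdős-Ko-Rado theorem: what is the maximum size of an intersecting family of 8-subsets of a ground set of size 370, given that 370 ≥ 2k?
max |F| = C(369, 7) = 174538673574408

The Erdős-Ko-Rado theorem states: for n ≥ 2k, an intersecting family of k-subsets of an n-element set has size at most C(n − 1, k − 1), with equality for 'star' families {A ⊆ [n] : |A| = k, i ∈ A} (fix an element i). For n = 370, k = 8: C(369, 7) = 174538673574408.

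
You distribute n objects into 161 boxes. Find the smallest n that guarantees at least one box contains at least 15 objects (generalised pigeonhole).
n = (15 − 1)·161 + 1 = 2255

By the generalised pigeonhole principle, to guarantee some box contains ≥ r objects we need more than (r − 1) · k objects total. Threshold: n = (r − 1) · k + 1. With r = 15 and k = 161: n = 14 · 161 + 1 = 2254 + 1 = 2255. For n = 2254 = 14 · 161, we can put exactly 14 objects in every box, avoiding 15 in any single one — so 2255 is tight.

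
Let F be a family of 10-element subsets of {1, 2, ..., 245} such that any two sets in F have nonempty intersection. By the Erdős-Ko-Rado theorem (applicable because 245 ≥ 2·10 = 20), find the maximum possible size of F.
max |F| = C(244, 9) = 7276322244723048

Erdős-Ko-Rado (1961): when n ≥ 2k, max |F| = C(n−1, k−1). The bound is attained by the star {A : i ∈ A} for any fixed i ∈ [n]. Here C(245−1, 10−1) = C(244, 9) = 7276322244723048.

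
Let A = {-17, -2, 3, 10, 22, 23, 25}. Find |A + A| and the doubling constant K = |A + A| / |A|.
K = |A + A| / |A| = 25/7

Enumerate A + A = {a + b : a, b ∈ A}. With |A| = 7, there are |A|^2 = 49 ordered sum pairs; collecting distinct values, A + A = {-34, -19, -14, -7, -4, 1, 5, 6, 8, 13, 20, 21, 23, 25, 26, 28, 32, 33, 35, 44, 45, 46, 47, 48, 50}, so |A + A| = 25. Thus K = 25/7. For comparison, the minimum possible |A + A| over all 7-element sets is 2·7 − 1 = 13 (so min K = 13/7), attained only by arithmetic progressions.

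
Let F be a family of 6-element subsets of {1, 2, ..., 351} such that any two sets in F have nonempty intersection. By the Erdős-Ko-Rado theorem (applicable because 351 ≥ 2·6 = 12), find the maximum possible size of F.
max |F| = C(350, 5) = 42530162570

Erdős-Ko-Rado (1961): when n ≥ 2k, max |F| = C(n−1, k−1). The bound is attained by the star {A : i ∈ A} for any fixed i ∈ [n]. Here C(351−1, 6−1) = C(350, 5) = 42530162570.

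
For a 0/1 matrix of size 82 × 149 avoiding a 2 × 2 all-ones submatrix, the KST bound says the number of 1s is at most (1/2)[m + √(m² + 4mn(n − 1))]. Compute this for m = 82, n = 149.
z(82, 149; 2, 2) ≤ (1/2)[82 + √(82² + 4·82·149·148)] = (1/2)[82 + √7239780] = 1386.342

Kővári–Sós–Turán: let r_1, ..., r_82 be the row sums and z = Σ r_i the total number of 1s. Each pair of columns can share at most one row with both entries 1 (else a 2×2 all-ones block appears), so Σ_i C(r_i, 2) ≤ C(149, 2) = 11026. By convexity Σ_i C(r_i, 2) ≥ 82·C(z/82, 2) = z(z − 82)/(2·82), giving z² − 82z − 82·149·148 ≤ 0 and hence z ≤ (1/2)[82 + √(6724 + 4·1808264)] = (1/2)[82 + √7239780] ≈ (1/2)(82 + 2690.6839) = 1386.342.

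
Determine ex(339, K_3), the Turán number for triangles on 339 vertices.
ex(339, K_3) = ⌊339^2/4⌋ = 28730

Mantel (1907): a triangle-free graph on n vertices has at most ⌊n^2/4⌋ edges, with equality for the complete bipartite graph K_{⌊n/2⌋, ⌈n/2⌉}. For n = 339: ⌊339^2/4⌋ = ⌊114921/4⌋ = 28730. The extremal graph is K_{169, 170}, which has 169·170 = 28730 edges.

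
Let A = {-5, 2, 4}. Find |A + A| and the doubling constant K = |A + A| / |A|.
K = |A + A| / |A| = 6/3 = 2

Enumerate A + A = {a + b : a, b ∈ A}. With |A| = 3, there are |A|^2 = 9 ordered sum pairs; collecting distinct values, A + A = {-10, -3, -1, 4, 6, 8}, so |A + A| = 6. Thus K = 6/3 = 2. For comparison, the minimum possible |A + A| over all 3-element sets is 2·3 − 1 = 5 (so min K = 5/3), attained only by arithmetic progressions.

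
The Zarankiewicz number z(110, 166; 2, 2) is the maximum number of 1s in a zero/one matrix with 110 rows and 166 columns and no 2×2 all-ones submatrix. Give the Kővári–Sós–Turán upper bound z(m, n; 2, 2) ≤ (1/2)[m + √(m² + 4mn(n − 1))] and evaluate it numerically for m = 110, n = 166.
z(110, 166; 2, 2) ≤ (1/2)[110 + √(110² + 4·110·166·165)] = (1/2)[110 + √12063700] = 1791.6419

Kővári–Sós–Turán: let r_1, ..., r_110 be the row sums and z = Σ r_i the total number of 1s. Each pair of columns can share at most one row with both entries 1 (else a 2×2 all-ones block appears), so Σ_i C(r_i, 2) ≤ C(166, 2) = 13695. By convexity Σ_i C(r_i, 2) ≥ 110·C(z/110, 2) = z(z − 110)/(2·110), giving z² − 110z − 110·166·165 ≤ 0 and hence z ≤ (1/2)[110 + √(12100 + 4·3012900)] = (1/2)[110 + √12063700] ≈ (1/2)(110 + 3473.2837) = 1791.6419.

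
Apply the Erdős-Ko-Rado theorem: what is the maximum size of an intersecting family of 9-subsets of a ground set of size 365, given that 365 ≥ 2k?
max |F| = C(364, 8) = 7073778387358683

Erdős-Ko-Rado (1961): when n ≥ 2k, max |F| = C(n−1, k−1). The bound is attained by the star {A : i ∈ A} for any fixed i ∈ [n]. Here C(365−1, 9−1) = C(364, 8) = 7073778387358683.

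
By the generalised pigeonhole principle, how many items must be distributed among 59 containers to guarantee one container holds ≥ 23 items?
n = (23 − 1)·59 + 1 = 1299

By the generalised pigeonhole principle, to guarantee some box contains ≥ r objects we need more than (r − 1) · k objects total. Threshold: n = (r − 1) · k + 1. With r = 23 and k = 59: n = 22 · 59 + 1 = 1298 + 1 = 1299. For n = 1298 = 22 · 59, we can put exactly 22 objects in every box, avoiding 23 in any single one — so 1299 is tight.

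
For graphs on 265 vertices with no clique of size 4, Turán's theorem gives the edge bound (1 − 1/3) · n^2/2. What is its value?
Turán density bound = (2/3) · 265^2/2 = 70225/3 ≈ 23408.3333

Turán's theorem: ex(n, K_{r+1}) is achieved by the complete r-partite Turán graph T(n, r) with parts as balanced as possible, and is at most (1 − 1/r) · n^2/2. For r = 3, n = 265: the density bound is (2/3) · 70225/2 = 70225/3 ≈ 23408.3333. The integer-valued extremum is e(T(265, 3)) = 23408, which is strictly less than the density bound 70225/3 since 3 ∤ 265 (the parts of T(265, 3) cannot all be equal).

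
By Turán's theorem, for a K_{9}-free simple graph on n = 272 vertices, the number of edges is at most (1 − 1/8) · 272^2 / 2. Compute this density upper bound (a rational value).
Turán density bound = (7/8) · 272^2/2 = 32368

Turán's theorem: ex(n, K_{r+1}) is achieved by the complete r-partite Turán graph T(n, r) with parts as balanced as possible, and is at most (1 − 1/r) · n^2/2. For r = 8, n = 272: the density bound is (7/8) · 73984/2 = 32368. Since 8 ∣ 272, the Turán graph T(272, 8) has parts of equal size 34, and its edge count e(T(272, 8)) = 32368 attains the density bound exactly.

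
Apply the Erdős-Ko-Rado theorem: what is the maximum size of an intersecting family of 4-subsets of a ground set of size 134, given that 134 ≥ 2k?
max |F| = C(133, 3) = 383306

Erdős-Ko-Rado (1961): when n ≥ 2k, max |F| = C(n−1, k−1). The bound is attained by the star {A : i ∈ A} for any fixed i ∈ [n]. Here C(134−1, 4−1) = C(133, 3) = 383306.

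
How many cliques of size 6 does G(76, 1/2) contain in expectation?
E[# K_6] = C(76, 6) · (1/2)^C(6, 2) = 218618940 / 2^15 = 54654735/8192 ≈ 6671.720581

For each 6-subset S of vertices (there are C(76, 6) = 218618940 such S), let X_S = 1 if S induces a K_6 (all C(6, 2) = 15 edges present). Then P(X_S = 1) = (1/2)^15 = 1/32768. By linearity of expectation, E[# K_6] = C(76, 6) · (1/2)^15 = 218618940 / 32768 = 54654735/8192 ≈ 6671.720581.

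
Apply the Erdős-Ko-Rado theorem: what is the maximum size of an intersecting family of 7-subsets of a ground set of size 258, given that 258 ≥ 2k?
max |F| = C(257, 6) = 377342351232

The Erdős-Ko-Rado theorem states: for n ≥ 2k, an intersecting family of k-subsets of an n-element set has size at most C(n − 1, k − 1), with equality for 'star' families {A ⊆ [n] : |A| = k, i ∈ A} (fix an element i). For n = 258, k = 7: C(257, 6) = 377342351232.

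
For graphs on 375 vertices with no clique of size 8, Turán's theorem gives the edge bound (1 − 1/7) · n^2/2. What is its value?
Turán density bound = (6/7) · 375^2/2 = 421875/7 ≈ 60267.8571

Turán's theorem: ex(n, K_{r+1}) is achieved by the complete r-partite Turán graph T(n, r) with parts as balanced as possible, and is at most (1 − 1/r) · n^2/2. For r = 7, n = 375: the density bound is (6/7) · 140625/2 = 421875/7 ≈ 60267.8571. The integer-valued extremum is e(T(375, 7)) = 60267, which is strictly less than the density bound 421875/7 since 7 ∤ 375 (the parts of T(375, 7) cannot all be equal).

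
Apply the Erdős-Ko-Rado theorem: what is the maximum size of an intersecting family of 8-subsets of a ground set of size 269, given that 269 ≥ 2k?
max |F| = C(268, 7) = 18205558067224

Erdős-Ko-Rado (1961): when n ≥ 2k, max |F| = C(n−1, k−1). The bound is attained by the star {A : i ∈ A} for any fixed i ∈ [n]. Here C(269−1, 8−1) = C(268, 7) = 18205558067224.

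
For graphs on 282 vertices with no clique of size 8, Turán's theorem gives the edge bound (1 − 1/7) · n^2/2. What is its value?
Turán density bound = (6/7) · 282^2/2 = 238572/7 ≈ 34081.7143

Turán's theorem: ex(n, K_{r+1}) is achieved by the complete r-partite Turán graph T(n, r) with parts as balanced as possible, and is at most (1 − 1/r) · n^2/2. For r = 7, n = 282: the density bound is (6/7) · 79524/2 = 238572/7 ≈ 34081.7143. The integer-valued extremum is e(T(282, 7)) = 34081, which is strictly less than the density bound 238572/7 since 7 ∤ 282 (the parts of T(282, 7) cannot all be equal).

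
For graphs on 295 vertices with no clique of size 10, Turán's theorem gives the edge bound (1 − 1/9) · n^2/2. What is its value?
Turán density bound = (8/9) · 295^2/2 = 348100/9 ≈ 38677.7778

Turán's theorem: ex(n, K_{r+1}) is achieved by the complete r-partite Turán graph T(n, r) with parts as balanced as possible, and is at most (1 − 1/r) · n^2/2. For r = 9, n = 295: the density bound is (8/9) · 87025/2 = 348100/9 ≈ 38677.7778. The integer-valued extremum is e(T(295, 9)) = 38677, which is strictly less than the density bound 348100/9 since 9 ∤ 295 (the parts of T(295, 9) cannot all be equal).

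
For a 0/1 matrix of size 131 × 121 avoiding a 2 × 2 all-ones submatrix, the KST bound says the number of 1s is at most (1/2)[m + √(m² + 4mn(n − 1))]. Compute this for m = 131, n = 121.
z(131, 121; 2, 2) ≤ (1/2)[131 + √(131² + 4·131·121·120)] = (1/2)[131 + √7625641] = 1446.2282

Kővári–Sós–Turán: let r_1, ..., r_131 be the row sums and z = Σ r_i the total number of 1s. Each pair of columns can share at most one row with both entries 1 (else a 2×2 all-ones block appears), so Σ_i C(r_i, 2) ≤ C(121, 2) = 7260. By convexity Σ_i C(r_i, 2) ≥ 131·C(z/131, 2) = z(z − 131)/(2·131), giving z² − 131z − 131·121·120 ≤ 0 and hence z ≤ (1/2)[131 + √(17161 + 4·1902120)] = (1/2)[131 + √7625641] ≈ (1/2)(131 + 2761.4563) = 1446.2282.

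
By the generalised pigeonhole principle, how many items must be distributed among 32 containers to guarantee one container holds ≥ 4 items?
n = (4 − 1)·32 + 1 = 97

By the generalised pigeonhole principle, to guarantee some box contains ≥ r objects we need more than (r − 1) · k objects total. Threshold: n = (r − 1) · k + 1. With r = 4 and k = 32: n = 3 · 32 + 1 = 96 + 1 = 97. For n = 96 = 3 · 32, we can put exactly 3 objects in every box, avoiding 4 in any single one — so 97 is tight.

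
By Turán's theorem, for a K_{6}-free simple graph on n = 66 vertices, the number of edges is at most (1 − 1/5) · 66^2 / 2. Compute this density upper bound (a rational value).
Turán density bound = (4/5) · 66^2/2 = 8712/5 ≈ 1742.4

Turán's theorem: ex(n, K_{r+1}) is achieved by the complete r-partite Turán graph T(n, r) with parts as balanced as possible, and is at most (1 − 1/r) · n^2/2. For r = 5, n = 66: the density bound is (4/5) · 4356/2 = 8712/5 ≈ 1742.4. The integer-valued extremum is e(T(66, 5)) = 1742, which is strictly less than the density bound 8712/5 since 5 ∤ 66 (the parts of T(66, 5) cannot all be equal).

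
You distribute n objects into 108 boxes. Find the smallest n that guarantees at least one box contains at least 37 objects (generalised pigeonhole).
n = (37 − 1)·108 + 1 = 3889

By the generalised pigeonhole principle, to guarantee some box contains ≥ r objects we need more than (r − 1) · k objects total. Threshold: n = (r − 1) · k + 1. With r = 37 and k = 108: n = 36 · 108 + 1 = 3888 + 1 = 3889. For n = 3888 = 36 · 108, we can put exactly 36 objects in every box, avoiding 37 in any single one — so 3889 is tight.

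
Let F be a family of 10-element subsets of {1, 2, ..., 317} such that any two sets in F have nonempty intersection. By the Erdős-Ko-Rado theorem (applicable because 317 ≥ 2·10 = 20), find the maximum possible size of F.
max |F| = C(316, 9) = 77178167390263940

The Erdős-Ko-Rado theorem states: for n ≥ 2k, an intersecting family of k-subsets of an n-element set has size at most C(n − 1, k − 1), with equality for 'star' families {A ⊆ [n] : |A| = k, i ∈ A} (fix an element i). For n = 317, k = 10: C(316, 9) = 77178167390263940.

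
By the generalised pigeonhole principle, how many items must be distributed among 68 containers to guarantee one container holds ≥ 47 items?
n = (47 − 1)·68 + 1 = 3129

By the generalised pigeonhole principle, to guarantee some box contains ≥ r objects we need more than (r − 1) · k objects total. Threshold: n = (r − 1) · k + 1. With r = 47 and k = 68: n = 46 · 68 + 1 = 3128 + 1 = 3129. For n = 3128 = 46 · 68, we can put exactly 46 objects in every box, avoiding 47 in any single one — so 3129 is tight.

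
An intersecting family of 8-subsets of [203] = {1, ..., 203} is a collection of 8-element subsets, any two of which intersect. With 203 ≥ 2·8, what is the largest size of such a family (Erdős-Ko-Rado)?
max |F| = C(202, 7) = 2451249117240

Erdős-Ko-Rado (1961): when n ≥ 2k, max |F| = C(n−1, k−1). The bound is attained by the star {A : i ∈ A} for any fixed i ∈ [n]. Here C(203−1, 8−1) = C(202, 7) = 2451249117240.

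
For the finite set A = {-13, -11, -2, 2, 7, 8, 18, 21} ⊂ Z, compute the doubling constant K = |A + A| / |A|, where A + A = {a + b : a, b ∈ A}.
K = |A + A| / |A| = 32/8 = 4

Enumerate A + A = {a + b : a, b ∈ A}. With |A| = 8, there are |A|^2 = 64 ordered sum pairs; collecting distinct values, A + A = {-26, -24, -22, -15, -13, -11, -9, -6, -5, -4, -3, 0, 4, 5, 6, 7, 8, 9, 10, 14, 15, 16, 19, 20, 23, 25, 26, 28, 29, 36, 39, 42}, so |A + A| = 32. Thus K = 32/8 = 4. For comparison, the minimum possible |A + A| over all 8-element sets is 2·8 − 1 = 15 (so min K = 15/8), attained only by arithmetic progressions.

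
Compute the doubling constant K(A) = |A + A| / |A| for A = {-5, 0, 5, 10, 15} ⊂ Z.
K = |A + A| / |A| = 9/5

Enumerate A + A = {a + b : a, b ∈ A}. With |A| = 5, there are |A|^2 = 25 ordered sum pairs; collecting distinct values, A + A = {-10, -5, 0, 5, 10, 15, 20, 25, 30}, so |A + A| = 9. Thus K = 9/5. Here |A + A| = 2|A| − 1 = 9, the minimum possible — so K = 9/5 is minimal, which holds iff A is an arithmetic progression.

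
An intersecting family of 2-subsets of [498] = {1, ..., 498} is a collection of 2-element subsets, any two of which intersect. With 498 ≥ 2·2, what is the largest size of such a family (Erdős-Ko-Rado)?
max |F| = C(497, 1) = 497

The Erdős-Ko-Rado theorem states: for n ≥ 2k, an intersecting family of k-subsets of an n-element set has size at most C(n − 1, k − 1), with equality for 'star' families {A ⊆ [n] : |A| = k, i ∈ A} (fix an element i). For n = 498, k = 2: C(497, 1) = 497.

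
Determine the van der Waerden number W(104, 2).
W(104, 2) = 104 + 1 = 105

A 2-term AP is any pair of integers, so a monochromatic 2-AP exists iff some colour is used at least twice. With 104 colours, the colouring i ↦ i on {1, ..., 104} uses each colour once, avoiding any monochromatic pair, so W(104, 2) > 104. For {1, ..., 105}, pigeonhole forces two integers of the same colour, which form a monochromatic 2-AP. Hence W(104, 2) = 105.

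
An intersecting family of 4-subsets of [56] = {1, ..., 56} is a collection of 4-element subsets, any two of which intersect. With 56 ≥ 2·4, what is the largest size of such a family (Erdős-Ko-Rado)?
max |F| = C(55, 3) = 26235

The Erdős-Ko-Rado theorem states: for n ≥ 2k, an intersecting family of k-subsets of an n-element set has size at most C(n − 1, k − 1), with equality for 'star' families {A ⊆ [n] : |A| = k, i ∈ A} (fix an element i). For n = 56, k = 4: C(55, 3) = 26235.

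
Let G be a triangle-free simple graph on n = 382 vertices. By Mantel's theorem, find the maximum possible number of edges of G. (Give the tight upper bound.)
ex(382, K_3) = ⌊382^2/4⌋ = 36481

Mantel (1907): a triangle-free graph on n vertices has at most ⌊n^2/4⌋ edges, with equality for the complete bipartite graph K_{⌊n/2⌋, ⌈n/2⌉}. For n = 382: ⌊382^2/4⌋ = ⌊145924/4⌋ = 36481. The extremal graph is K_{191, 191}, which has 191·191 = 36481 edges.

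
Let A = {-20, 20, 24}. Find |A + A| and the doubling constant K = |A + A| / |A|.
K = |A + A| / |A| = 6/3 = 2

Enumerate A + A = {a + b : a, b ∈ A}. With |A| = 3, there are |A|^2 = 9 ordered sum pairs; collecting distinct values, A + A = {-40, 0, 4, 40, 44, 48}, so |A + A| = 6. Thus K = 6/3 = 2. For comparison, the minimum possible |A + A| over all 3-element sets is 2·3 − 1 = 5 (so min K = 5/3), attained only by arithmetic progressions.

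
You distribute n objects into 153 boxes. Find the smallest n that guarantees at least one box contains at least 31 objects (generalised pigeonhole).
n = (31 − 1)·153 + 1 = 4591

By the generalised pigeonhole principle, to guarantee some box contains ≥ r objects we need more than (r − 1) · k objects total. Threshold: n = (r − 1) · k + 1. With r = 31 and k = 153: n = 30 · 153 + 1 = 4590 + 1 = 4591. For n = 4590 = 30 · 153, we can put exactly 30 objects in every box, avoiding 31 in any single one — so 4591 is tight.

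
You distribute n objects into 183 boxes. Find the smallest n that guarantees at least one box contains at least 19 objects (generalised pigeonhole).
n = (19 − 1)·183 + 1 = 3295

By the generalised pigeonhole principle, to guarantee some box contains ≥ r objects we need more than (r − 1) · k objects total. Threshold: n = (r − 1) · k + 1. With r = 19 and k = 183: n = 18 · 183 + 1 = 3294 + 1 = 3295. For n = 3294 = 18 · 183, we can put exactly 18 objects in every box, avoiding 19 in any single one — so 3295 is tight.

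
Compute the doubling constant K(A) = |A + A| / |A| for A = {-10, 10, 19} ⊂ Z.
K = |A + A| / |A| = 6/3 = 2

Enumerate A + A = {a + b : a, b ∈ A}. With |A| = 3, there are |A|^2 = 9 ordered sum pairs; collecting distinct values, A + A = {-20, 0, 9, 20, 29, 38}, so |A + A| = 6. Thus K = 6/3 = 2. For comparison, the minimum possible |A + A| over all 3-element sets is 2·3 − 1 = 5 (so min K = 5/3), attained only by arithmetic progressions.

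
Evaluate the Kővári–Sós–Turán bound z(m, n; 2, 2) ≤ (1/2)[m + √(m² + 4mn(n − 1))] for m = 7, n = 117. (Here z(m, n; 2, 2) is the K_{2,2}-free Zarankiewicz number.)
z(7, 117; 2, 2) ≤ (1/2)[7 + √(7² + 4·7·117·116)] = (1/2)[7 + √380065] = 311.7471

Kővári–Sós–Turán: let r_1, ..., r_7 be the row sums and z = Σ r_i the total number of 1s. Each pair of columns can share at most one row with both entries 1 (else a 2×2 all-ones block appears), so Σ_i C(r_i, 2) ≤ C(117, 2) = 6786. By convexity Σ_i C(r_i, 2) ≥ 7·C(z/7, 2) = z(z − 7)/(2·7), giving z² − 7z − 7·117·116 ≤ 0 and hence z ≤ (1/2)[7 + √(49 + 4·95004)] = (1/2)[7 + √380065] ≈ (1/2)(7 + 616.4941) = 311.7471.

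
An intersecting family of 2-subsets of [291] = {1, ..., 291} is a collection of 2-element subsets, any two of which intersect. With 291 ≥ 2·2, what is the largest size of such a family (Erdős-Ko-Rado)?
max |F| = C(290, 1) = 290

The Erdős-Ko-Rado theorem states: for n ≥ 2k, an intersecting family of k-subsets of an n-element set has size at most C(n − 1, k − 1), with equality for 'star' families {A ⊆ [n] : |A| = k, i ∈ A} (fix an element i). For n = 291, k = 2: C(290, 1) = 290.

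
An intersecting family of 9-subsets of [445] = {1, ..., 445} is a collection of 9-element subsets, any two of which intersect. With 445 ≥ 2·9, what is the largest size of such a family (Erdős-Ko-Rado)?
max |F| = C(444, 8) = 35156025913605597

The Erdős-Ko-Rado theorem states: for n ≥ 2k, an intersecting family of k-subsets of an n-element set has size at most C(n − 1, k − 1), with equality for 'star' families {A ⊆ [n] : |A| = k, i ∈ A} (fix an element i). For n = 445, k = 9: C(444, 8) = 35156025913605597.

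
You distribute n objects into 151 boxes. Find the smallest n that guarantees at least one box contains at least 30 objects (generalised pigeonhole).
n = (30 − 1)·151 + 1 = 4380

By the generalised pigeonhole principle, to guarantee some box contains ≥ r objects we need more than (r − 1) · k objects total. Threshold: n = (r − 1) · k + 1. With r = 30 and k = 151: n = 29 · 151 + 1 = 4379 + 1 = 4380. For n = 4379 = 29 · 151, we can put exactly 29 objects in every box, avoiding 30 in any single one — so 4380 is tight.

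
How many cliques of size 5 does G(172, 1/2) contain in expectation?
E[# K_5] = C(172, 5) · (1/2)^C(5, 2) = 1183009464 / 2^10 = 147876183/128 = 1155282.6796875

For each 5-subset S of vertices (there are C(172, 5) = 1183009464 such S), let X_S = 1 if S induces a K_5 (all C(5, 2) = 10 edges present). Then P(X_S = 1) = (1/2)^10 = 1/1024. By linearity of expectation, E[# K_5] = C(172, 5) · (1/2)^10 = 1183009464 / 1024 = 147876183/128 = 1155282.6796875.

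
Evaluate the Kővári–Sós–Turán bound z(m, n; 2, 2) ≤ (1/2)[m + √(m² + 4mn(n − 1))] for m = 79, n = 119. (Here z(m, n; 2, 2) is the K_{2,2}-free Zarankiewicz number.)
z(79, 119; 2, 2) ≤ (1/2)[79 + √(79² + 4·79·119·118)] = (1/2)[79 + √4443513] = 1093.4821

Kővári–Sós–Turán: let r_1, ..., r_79 be the row sums and z = Σ r_i the total number of 1s. Each pair of columns can share at most one row with both entries 1 (else a 2×2 all-ones block appears), so Σ_i C(r_i, 2) ≤ C(119, 2) = 7021. By convexity Σ_i C(r_i, 2) ≥ 79·C(z/79, 2) = z(z − 79)/(2·79), giving z² − 79z − 79·119·118 ≤ 0 and hence z ≤ (1/2)[79 + √(6241 + 4·1109318)] = (1/2)[79 + √4443513] ≈ (1/2)(79 + 2107.9642) = 1093.4821.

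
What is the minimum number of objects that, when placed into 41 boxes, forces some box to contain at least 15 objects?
n = (15 − 1)·41 + 1 = 575

By the generalised pigeonhole principle, to guarantee some box contains ≥ r objects we need more than (r − 1) · k objects total. Threshold: n = (r − 1) · k + 1. With r = 15 and k = 41: n = 14 · 41 + 1 = 574 + 1 = 575. For n = 574 = 14 · 41, we can put exactly 14 objects in every box, avoiding 15 in any single one — so 575 is tight.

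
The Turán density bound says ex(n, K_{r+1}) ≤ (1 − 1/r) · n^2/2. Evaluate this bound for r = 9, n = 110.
Turán density bound = (8/9) · 110^2/2 = 48400/9 ≈ 5377.7778

Turán's theorem: ex(n, K_{r+1}) is achieved by the complete r-partite Turán graph T(n, r) with parts as balanced as possible, and is at most (1 − 1/r) · n^2/2. For r = 9, n = 110: the density bound is (8/9) · 12100/2 = 48400/9 ≈ 5377.7778. The integer-valued extremum is e(T(110, 9)) = 5377, which is strictly less than the density bound 48400/9 since 9 ∤ 110 (the parts of T(110, 9) cannot all be equal).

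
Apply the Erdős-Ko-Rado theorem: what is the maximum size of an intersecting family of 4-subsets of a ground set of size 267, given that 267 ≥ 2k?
max |F| = C(266, 3) = 3101560

Erdős-Ko-Rado (1961): when n ≥ 2k, max |F| = C(n−1, k−1). The bound is attained by the star {A : i ∈ A} for any fixed i ∈ [n]. Here C(267−1, 4−1) = C(266, 3) = 3101560.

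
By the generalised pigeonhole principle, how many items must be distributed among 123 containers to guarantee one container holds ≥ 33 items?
n = (33 − 1)·123 + 1 = 3937

By the generalised pigeonhole principle, to guarantee some box contains ≥ r objects we need more than (r − 1) · k objects total. Threshold: n = (r − 1) · k + 1. With r = 33 and k = 123: n = 32 · 123 + 1 = 3936 + 1 = 3937. For n = 3936 = 32 · 123, we can put exactly 32 objects in every box, avoiding 33 in any single one — so 3937 is tight.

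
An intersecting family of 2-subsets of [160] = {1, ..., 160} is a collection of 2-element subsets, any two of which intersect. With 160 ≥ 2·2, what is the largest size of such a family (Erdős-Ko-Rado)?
max |F| = C(159, 1) = 159

Erdős-Ko-Rado (1961): when n ≥ 2k, max |F| = C(n−1, k−1). The bound is attained by the star {A : i ∈ A} for any fixed i ∈ [n]. Here C(160−1, 2−1) = C(159, 1) = 159.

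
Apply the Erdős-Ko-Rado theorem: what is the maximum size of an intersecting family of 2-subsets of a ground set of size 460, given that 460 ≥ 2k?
max |F| = C(459, 1) = 459

Erdős-Ko-Rado (1961): when n ≥ 2k, max |F| = C(n−1, k−1). The bound is attained by the star {A : i ∈ A} for any fixed i ∈ [n]. Here C(460−1, 2−1) = C(459, 1) = 459.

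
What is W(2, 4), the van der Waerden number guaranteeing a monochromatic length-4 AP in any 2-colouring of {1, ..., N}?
W(2, 4) = 35

This is a classical value, W(2, 4) = 35, established by combining an explicit 2-colouring of {1, ..., 34} with no monochromatic 4-AP (giving the lower bound W(2, 4) > 34) and a finite case analysis / exhaustive computer search showing every 2-colouring of {1, ..., 35} has such an AP.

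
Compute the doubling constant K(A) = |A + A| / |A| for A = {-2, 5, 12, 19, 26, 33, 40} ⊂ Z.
K = |A + A| / |A| = 13/7

Enumerate A + A = {a + b : a, b ∈ A}. With |A| = 7, there are |A|^2 = 49 ordered sum pairs; collecting distinct values, A + A = {-4, 3, 10, 17, 24, 31, 38, 45, 52, 59, 66, 73, 80}, so |A + A| = 13. Thus K = 13/7. Here |A + A| = 2|A| − 1 = 13, the minimum possible — so K = 13/7 is minimal, which holds iff A is an arithmetic progression.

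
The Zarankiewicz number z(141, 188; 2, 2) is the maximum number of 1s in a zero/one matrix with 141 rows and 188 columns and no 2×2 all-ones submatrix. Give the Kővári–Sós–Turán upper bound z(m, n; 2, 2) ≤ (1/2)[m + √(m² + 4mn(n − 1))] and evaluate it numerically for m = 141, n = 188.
z(141, 188; 2, 2) ≤ (1/2)[141 + √(141² + 4·141·188·187)] = (1/2)[141 + √19847865] = 2298.0471

Kővári–Sós–Turán: let r_1, ..., r_141 be the row sums and z = Σ r_i the total number of 1s. Each pair of columns can share at most one row with both entries 1 (else a 2×2 all-ones block appears), so Σ_i C(r_i, 2) ≤ C(188, 2) = 17578. By convexity Σ_i C(r_i, 2) ≥ 141·C(z/141, 2) = z(z − 141)/(2·141), giving z² − 141z − 141·188·187 ≤ 0 and hence z ≤ (1/2)[141 + √(19881 + 4·4956996)] = (1/2)[141 + √19847865] ≈ (1/2)(141 + 4455.0943) = 2298.0471.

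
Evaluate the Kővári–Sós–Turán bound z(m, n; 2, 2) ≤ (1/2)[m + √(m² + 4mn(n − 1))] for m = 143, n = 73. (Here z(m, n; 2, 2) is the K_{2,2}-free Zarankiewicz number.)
z(143, 73; 2, 2) ≤ (1/2)[143 + √(143² + 4·143·73·72)] = (1/2)[143 + √3026881] = 941.3967

Kővári–Sós–Turán: let r_1, ..., r_143 be the row sums and z = Σ r_i the total number of 1s. Each pair of columns can share at most one row with both entries 1 (else a 2×2 all-ones block appears), so Σ_i C(r_i, 2) ≤ C(73, 2) = 2628. By convexity Σ_i C(r_i, 2) ≥ 143·C(z/143, 2) = z(z − 143)/(2·143), giving z² − 143z − 143·73·72 ≤ 0 and hence z ≤ (1/2)[143 + √(20449 + 4·751608)] = (1/2)[143 + √3026881] ≈ (1/2)(143 + 1739.7934) = 941.3967.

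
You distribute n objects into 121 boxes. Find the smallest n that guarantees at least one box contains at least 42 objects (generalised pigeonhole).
n = (42 − 1)·121 + 1 = 4962

By the generalised pigeonhole principle, to guarantee some box contains ≥ r objects we need more than (r − 1) · k objects total. Threshold: n = (r − 1) · k + 1. With r = 42 and k = 121: n = 41 · 121 + 1 = 4961 + 1 = 4962. For n = 4961 = 41 · 121, we can put exactly 41 objects in every box, avoiding 42 in any single one — so 4962 is tight.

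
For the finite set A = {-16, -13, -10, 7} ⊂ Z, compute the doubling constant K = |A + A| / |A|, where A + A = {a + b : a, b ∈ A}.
K = |A + A| / |A| = 9/4

Enumerate A + A = {a + b : a, b ∈ A}. With |A| = 4, there are |A|^2 = 16 ordered sum pairs; collecting distinct values, A + A = {-32, -29, -26, -23, -20, -9, -6, -3, 14}, so |A + A| = 9. Thus K = 9/4. For comparison, the minimum possible |A + A| over all 4-element sets is 2·4 − 1 = 7 (so min K = 7/4), attained only by arithmetic progressions.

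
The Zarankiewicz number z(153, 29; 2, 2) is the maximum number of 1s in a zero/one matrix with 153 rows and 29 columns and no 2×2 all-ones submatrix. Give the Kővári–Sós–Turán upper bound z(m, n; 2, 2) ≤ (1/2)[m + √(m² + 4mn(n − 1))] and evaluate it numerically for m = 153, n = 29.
z(153, 29; 2, 2) ≤ (1/2)[153 + √(153² + 4·153·29·28)] = (1/2)[153 + √520353] = 437.1775

Kővári–Sós–Turán: let r_1, ..., r_153 be the row sums and z = Σ r_i the total number of 1s. Each pair of columns can share at most one row with both entries 1 (else a 2×2 all-ones block appears), so Σ_i C(r_i, 2) ≤ C(29, 2) = 406. By convexity Σ_i C(r_i, 2) ≥ 153·C(z/153, 2) = z(z − 153)/(2·153), giving z² − 153z − 153·29·28 ≤ 0 and hence z ≤ (1/2)[153 + √(23409 + 4·124236)] = (1/2)[153 + √520353] ≈ (1/2)(153 + 721.355) = 437.1775.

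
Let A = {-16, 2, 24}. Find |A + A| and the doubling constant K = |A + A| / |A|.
K = |A + A| / |A| = 6/3 = 2

Enumerate A + A = {a + b : a, b ∈ A}. With |A| = 3, there are |A|^2 = 9 ordered sum pairs; collecting distinct values, A + A = {-32, -14, 4, 8, 26, 48}, so |A + A| = 6. Thus K = 6/3 = 2. For comparison, the minimum possible |A + A| over all 3-element sets is 2·3 − 1 = 5 (so min K = 5/3), attained only by arithmetic progressions.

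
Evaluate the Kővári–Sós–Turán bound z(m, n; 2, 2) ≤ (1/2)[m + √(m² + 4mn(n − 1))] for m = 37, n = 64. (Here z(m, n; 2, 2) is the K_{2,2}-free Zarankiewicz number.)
z(37, 64; 2, 2) ≤ (1/2)[37 + √(37² + 4·37·64·63)] = (1/2)[37 + √598105] = 405.1862

Kővári–Sós–Turán: let r_1, ..., r_37 be the row sums and z = Σ r_i the total number of 1s. Each pair of columns can share at most one row with both entries 1 (else a 2×2 all-ones block appears), so Σ_i C(r_i, 2) ≤ C(64, 2) = 2016. By convexity Σ_i C(r_i, 2) ≥ 37·C(z/37, 2) = z(z − 37)/(2·37), giving z² − 37z − 37·64·63 ≤ 0 and hence z ≤ (1/2)[37 + √(1369 + 4·149184)] = (1/2)[37 + √598105] ≈ (1/2)(37 + 773.3725) = 405.1862.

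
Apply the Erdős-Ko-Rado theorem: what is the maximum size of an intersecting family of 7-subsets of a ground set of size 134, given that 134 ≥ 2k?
max |F| = C(133, 6) = 6856577728

Erdős-Ko-Rado (1961): when n ≥ 2k, max |F| = C(n−1, k−1). The bound is attained by the star {A : i ∈ A} for any fixed i ∈ [n]. Here C(134−1, 7−1) = C(133, 6) = 6856577728.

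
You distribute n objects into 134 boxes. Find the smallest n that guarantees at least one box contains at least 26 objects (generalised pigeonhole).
n = (26 − 1)·134 + 1 = 3351

By the generalised pigeonhole principle, to guarantee some box contains ≥ r objects we need more than (r − 1) · k objects total. Threshold: n = (r − 1) · k + 1. With r = 26 and k = 134: n = 25 · 134 + 1 = 3350 + 1 = 3351. For n = 3350 = 25 · 134, we can put exactly 25 objects in every box, avoiding 26 in any single one — so 3351 is tight.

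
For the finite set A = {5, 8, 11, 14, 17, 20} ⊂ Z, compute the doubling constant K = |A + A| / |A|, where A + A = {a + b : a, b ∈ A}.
K = |A + A| / |A| = 11/6

Enumerate A + A = {a + b : a, b ∈ A}. With |A| = 6, there are |A|^2 = 36 ordered sum pairs; collecting distinct values, A + A = {10, 13, 16, 19, 22, 25, 28, 31, 34, 37, 40}, so |A + A| = 11. Thus K = 11/6. Here |A + A| = 2|A| − 1 = 11, the minimum possible — so K = 11/6 is minimal, which holds iff A is an arithmetic progression.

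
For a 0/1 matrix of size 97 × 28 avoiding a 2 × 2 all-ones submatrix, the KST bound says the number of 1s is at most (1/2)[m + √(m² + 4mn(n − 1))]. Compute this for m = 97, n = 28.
z(97, 28; 2, 2) ≤ (1/2)[97 + √(97² + 4·97·28·27)] = (1/2)[97 + √302737] = 323.6077

Kővári–Sós–Turán: let r_1, ..., r_97 be the row sums and z = Σ r_i the total number of 1s. Each pair of columns can share at most one row with both entries 1 (else a 2×2 all-ones block appears), so Σ_i C(r_i, 2) ≤ C(28, 2) = 378. By convexity Σ_i C(r_i, 2) ≥ 97·C(z/97, 2) = z(z − 97)/(2·97), giving z² − 97z − 97·28·27 ≤ 0 and hence z ≤ (1/2)[97 + √(9409 + 4·73332)] = (1/2)[97 + √302737] ≈ (1/2)(97 + 550.2154) = 323.6077.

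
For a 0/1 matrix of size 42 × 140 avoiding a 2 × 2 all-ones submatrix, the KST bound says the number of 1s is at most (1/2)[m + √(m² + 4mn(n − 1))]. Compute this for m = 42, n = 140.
z(42, 140; 2, 2) ≤ (1/2)[42 + √(42² + 4·42·140·139)] = (1/2)[42 + √3271044] = 925.3014

Kővári–Sós–Turán: let r_1, ..., r_42 be the row sums and z = Σ r_i the total number of 1s. Each pair of columns can share at most one row with both entries 1 (else a 2×2 all-ones block appears), so Σ_i C(r_i, 2) ≤ C(140, 2) = 9730. By convexity Σ_i C(r_i, 2) ≥ 42·C(z/42, 2) = z(z − 42)/(2·42), giving z² − 42z − 42·140·139 ≤ 0 and hence z ≤ (1/2)[42 + √(1764 + 4·817320)] = (1/2)[42 + √3271044] ≈ (1/2)(42 + 1808.6028) = 925.3014.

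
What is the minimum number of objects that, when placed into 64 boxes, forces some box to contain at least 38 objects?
n = (38 − 1)·64 + 1 = 2369

By the generalised pigeonhole principle, to guarantee some box contains ≥ r objects we need more than (r − 1) · k objects total. Threshold: n = (r − 1) · k + 1. With r = 38 and k = 64: n = 37 · 64 + 1 = 2368 + 1 = 2369. For n = 2368 = 37 · 64, we can put exactly 37 objects in every box, avoiding 38 in any single one — so 2369 is tight.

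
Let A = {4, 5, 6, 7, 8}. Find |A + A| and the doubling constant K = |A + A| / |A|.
K = |A + A| / |A| = 9/5

Enumerate A + A = {a + b : a, b ∈ A}. With |A| = 5, there are |A|^2 = 25 ordered sum pairs; collecting distinct values, A + A = {8, 9, 10, 11, 12, 13, 14, 15, 16}, so |A + A| = 9. Thus K = 9/5. Here |A + A| = 2|A| − 1 = 9, the minimum possible — so K = 9/5 is minimal, which holds iff A is an arithmetic progression.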